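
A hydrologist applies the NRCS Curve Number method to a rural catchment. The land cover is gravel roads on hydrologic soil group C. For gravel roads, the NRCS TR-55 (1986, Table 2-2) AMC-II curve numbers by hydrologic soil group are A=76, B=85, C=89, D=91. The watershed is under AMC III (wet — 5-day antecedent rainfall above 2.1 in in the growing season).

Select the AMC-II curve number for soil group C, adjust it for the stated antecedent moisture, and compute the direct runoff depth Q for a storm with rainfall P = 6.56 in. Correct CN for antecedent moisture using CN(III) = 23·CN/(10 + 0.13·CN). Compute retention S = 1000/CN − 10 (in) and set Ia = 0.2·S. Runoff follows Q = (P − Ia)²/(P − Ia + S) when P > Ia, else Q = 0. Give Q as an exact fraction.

NRCS table: gravel roads, soil group C → CN(II) = 89
CN(III) from CN(II)=89: (23·89)/(10 + 0.13·89) = 204700/2157 ≈ 94.900
Max retention: S = 1000/(204700/2157) − 10 = 1100/2047 in (≈ 0.537 in)
Ia = 0.2·(1100/2047) = 220/2047 in ≈ 0.107 in
P − Ia = 6.560 − 0.107 = 330208/51175 ≈ 6.453 in (> 0, runoff occurs)
Runoff Q = (P−Ia)²/(P−Ia+S) = (6.453)²/(6.453+0.537) = 27259330816/4576426725 ≈ 5.956 in

Q = 27259330816/4576426725 in ≈ 5.956 in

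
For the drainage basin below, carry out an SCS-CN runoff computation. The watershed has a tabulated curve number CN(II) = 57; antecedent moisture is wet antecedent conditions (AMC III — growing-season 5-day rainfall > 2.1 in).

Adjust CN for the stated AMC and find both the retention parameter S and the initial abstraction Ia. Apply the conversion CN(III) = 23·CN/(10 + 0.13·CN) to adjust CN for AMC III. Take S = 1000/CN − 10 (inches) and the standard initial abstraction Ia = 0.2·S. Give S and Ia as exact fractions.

S = 4300/1311 in ≈ 3.280 in; Ia = 860/1311 in ≈ 0.656 in

Wet (AMC III): CN(III) = 23·57/(10 + 0.13·57) = 1311/(1741/100) = 131100/1741 ≈ 75.302
S = 1000/(131100/1741) − 10 = 4300/1311 in ≈ 3.280 in
Ia = 0.2·(4300/1311) = 860/1311 in ≈ 0.656 in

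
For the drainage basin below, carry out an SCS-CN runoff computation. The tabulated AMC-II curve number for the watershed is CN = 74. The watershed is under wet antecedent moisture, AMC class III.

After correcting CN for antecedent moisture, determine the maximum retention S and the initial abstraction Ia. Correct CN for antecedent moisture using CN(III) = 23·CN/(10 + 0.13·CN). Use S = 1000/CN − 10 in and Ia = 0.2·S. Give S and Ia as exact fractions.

CN(III) from CN(II)=74: (23·74)/(10 + 0.13·74) = 85100/981 ≈ 86.748
Retention S: 1000/CN − 10 with CN=86.748 → S = 1300/851 ≈ 1.528 in
Ia = 0.2S: 0.2·1.528 = 0.306 in (exactly 260/851)

S = 1300/851 in ≈ 1.528 in; Ia = 260/851 in ≈ 0.306 in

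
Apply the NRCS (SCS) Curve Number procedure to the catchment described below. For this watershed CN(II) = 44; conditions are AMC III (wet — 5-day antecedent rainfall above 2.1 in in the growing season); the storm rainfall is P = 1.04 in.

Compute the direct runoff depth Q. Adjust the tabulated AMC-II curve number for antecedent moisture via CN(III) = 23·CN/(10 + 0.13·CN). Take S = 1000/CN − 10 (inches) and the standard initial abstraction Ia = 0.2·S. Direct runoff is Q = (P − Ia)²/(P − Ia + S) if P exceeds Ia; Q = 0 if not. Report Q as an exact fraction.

Q = 0 in ≈ 0.000 in

CN(III) from CN(II)=44: (23·44)/(10 + 0.13·44) = 25300/393 ≈ 64.377
Max retention: S = 1000/(25300/393) − 10 = 1400/253 in (≈ 5.534 in)
Initial abstraction Ia = S/5 = (1400/253)/5 = 280/253 ≈ 1.107 in
P = 1.040 ≤ Ia = 1.107 in: entire storm abstracted, Q = 0.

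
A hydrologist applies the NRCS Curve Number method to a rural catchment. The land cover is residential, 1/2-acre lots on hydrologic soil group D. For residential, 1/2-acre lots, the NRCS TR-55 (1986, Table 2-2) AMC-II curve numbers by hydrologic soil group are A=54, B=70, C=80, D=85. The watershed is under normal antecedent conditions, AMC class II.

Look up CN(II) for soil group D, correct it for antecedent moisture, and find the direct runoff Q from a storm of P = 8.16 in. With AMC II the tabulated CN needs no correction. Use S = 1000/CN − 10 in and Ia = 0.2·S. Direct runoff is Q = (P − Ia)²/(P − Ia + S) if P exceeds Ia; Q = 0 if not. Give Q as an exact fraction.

NRCS table: residential, 1/2-acre lots, soil group D → CN(II) = 85
AMC II — tabulated CN = 85 applies directly.
S = 1000/85 − 10 = 30/17 in ≈ 1.765 in
Ia = 0.2S: 0.2·1.765 = 0.353 in (exactly 6/17)
Excess rainfall: 8.160 − 0.353 = 7.807 in; P > Ia so Q > 0
Q: (3318/425)² ÷ (4068/425) = 305809/48025 in (≈ 6.368 in)

Q = 305809/48025 in ≈ 6.368 in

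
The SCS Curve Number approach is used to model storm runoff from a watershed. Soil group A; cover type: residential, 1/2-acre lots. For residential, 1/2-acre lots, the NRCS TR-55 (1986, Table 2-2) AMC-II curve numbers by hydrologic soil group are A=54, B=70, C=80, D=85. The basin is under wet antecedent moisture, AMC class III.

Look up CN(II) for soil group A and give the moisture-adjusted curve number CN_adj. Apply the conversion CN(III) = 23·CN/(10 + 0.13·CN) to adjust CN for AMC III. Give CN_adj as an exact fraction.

NRCS table: residential, 1/2-acre lots, soil group A → CN(II) = 54
Wet (AMC III): CN(III) = 23·54/(10 + 0.13·54) = 1242/(851/50) = 2700/37 ≈ 72.973

CN_adj = 2700/37 ≈ 72.973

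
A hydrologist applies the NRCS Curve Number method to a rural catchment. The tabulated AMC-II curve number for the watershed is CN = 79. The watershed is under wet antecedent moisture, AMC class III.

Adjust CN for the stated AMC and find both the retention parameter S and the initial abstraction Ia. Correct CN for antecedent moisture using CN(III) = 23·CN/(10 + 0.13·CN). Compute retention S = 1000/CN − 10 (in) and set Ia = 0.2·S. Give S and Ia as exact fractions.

CN(III) from CN(II)=79: (23·79)/(10 + 0.13·79) = 181700/2027 ≈ 89.640
S = 1000/(181700/2027) − 10 = 2100/1817 in ≈ 1.156 in
Ia = 0.2·(2100/1817) = 420/1817 in ≈ 0.231 in

S = 2100/1817 in ≈ 1.156 in; Ia = 420/1817 in ≈ 0.231 in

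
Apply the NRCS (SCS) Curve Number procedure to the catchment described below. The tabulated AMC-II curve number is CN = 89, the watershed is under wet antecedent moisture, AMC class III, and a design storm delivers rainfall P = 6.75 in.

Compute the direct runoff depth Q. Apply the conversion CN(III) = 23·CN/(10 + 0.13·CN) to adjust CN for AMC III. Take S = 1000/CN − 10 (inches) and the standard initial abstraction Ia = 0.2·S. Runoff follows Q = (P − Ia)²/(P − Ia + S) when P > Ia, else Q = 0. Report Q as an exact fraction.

Wet (AMC III): CN(III) = 23·89/(10 + 0.13·89) = 2047/(2157/100) = 204700/2157 ≈ 94.900
S = 1000/(204700/2157) − 10 = 1100/2047 in ≈ 0.537 in
Ia = 0.2S: 0.2·0.537 = 0.107 in (exactly 220/2047)
Since P=6.750 > Ia=0.107: effective rainfall P−Ia = 54389/8188 in
Q = (54389/8188)²/((54389/8188) + 1100/2047) = (2958163321/67043344)/(58789/8188) = 2958163321/481364332 in ≈ 6.145 in

Q = 2958163321/481364332 in ≈ 6.145 in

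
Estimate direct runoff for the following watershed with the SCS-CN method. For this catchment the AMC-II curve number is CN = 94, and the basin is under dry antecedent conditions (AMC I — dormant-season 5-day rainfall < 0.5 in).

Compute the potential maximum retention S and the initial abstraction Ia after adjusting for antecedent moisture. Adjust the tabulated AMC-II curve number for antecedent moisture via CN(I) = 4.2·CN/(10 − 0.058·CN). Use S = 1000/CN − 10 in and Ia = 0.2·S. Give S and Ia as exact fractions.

Adjust CN=94 to AMC I: 4.2·94/(10 − 0.058·94) → (1974/5) ÷ (1137/250) = 32900/379 ≈ 86.807
S = 1000/(32900/379) − 10 = 500/329 in ≈ 1.520 in
Initial abstraction Ia = S/5 = (500/329)/5 = 100/329 ≈ 0.304 in

S = 500/329 in ≈ 1.520 in; Ia = 100/329 in ≈ 0.304 in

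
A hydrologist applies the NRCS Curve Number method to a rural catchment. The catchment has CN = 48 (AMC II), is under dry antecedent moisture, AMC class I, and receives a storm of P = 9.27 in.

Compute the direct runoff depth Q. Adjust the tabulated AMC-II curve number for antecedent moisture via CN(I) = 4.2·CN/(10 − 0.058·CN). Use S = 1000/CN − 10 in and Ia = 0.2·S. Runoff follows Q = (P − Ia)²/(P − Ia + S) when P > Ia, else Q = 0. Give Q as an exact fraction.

Q = 670861801/1186926300 in ≈ 0.565 in

Dry (AMC I): CN(I) = 4.2·48/(10 − 0.058·48) = (1008/5)/(902/125) = 12600/451 ≈ 27.938
Max retention: S = 1000/(12600/451) − 10 = 1625/63 in (≈ 25.794 in)
Ia = 0.2·(1625/63) = 325/63 in ≈ 5.159 in
P − Ia = 9.270 − 5.159 = 25901/6300 ≈ 4.111 in (> 0, runoff occurs)
Runoff Q = (P−Ia)²/(P−Ia+S) = (4.111)²/(4.111+25.794) = 670861801/1186926300 ≈ 0.565 in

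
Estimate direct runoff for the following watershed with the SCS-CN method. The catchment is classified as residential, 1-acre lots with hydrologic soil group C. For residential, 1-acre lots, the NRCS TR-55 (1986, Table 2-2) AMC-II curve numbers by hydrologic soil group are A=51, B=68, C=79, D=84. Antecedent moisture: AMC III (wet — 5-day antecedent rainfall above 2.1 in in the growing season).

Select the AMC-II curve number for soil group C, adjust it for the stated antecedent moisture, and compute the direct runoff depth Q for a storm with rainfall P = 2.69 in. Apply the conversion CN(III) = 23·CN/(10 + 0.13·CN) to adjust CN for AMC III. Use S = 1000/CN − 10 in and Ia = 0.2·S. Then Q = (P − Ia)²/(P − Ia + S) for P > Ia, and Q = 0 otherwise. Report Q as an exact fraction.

NRCS table: residential, 1-acre lots, soil group C → CN(II) = 79
Wet (AMC III): CN(III) = 23·79/(10 + 0.13·79) = 1817/(2027/100) = 181700/2027 ≈ 89.640
Max retention: S = 1000/(181700/2027) − 10 = 2100/1817 in (≈ 1.156 in)
Ia = 0.2·(2100/1817) = 420/1817 in ≈ 0.231 in
Since P=2.690 > Ia=0.231: effective rainfall P−Ia = 446773/181700 in
Q: (446773/181700)² ÷ (656773/181700) = 199606113529/119335654100 in (≈ 1.673 in)

Q = 199606113529/119335654100 in ≈ 1.673 in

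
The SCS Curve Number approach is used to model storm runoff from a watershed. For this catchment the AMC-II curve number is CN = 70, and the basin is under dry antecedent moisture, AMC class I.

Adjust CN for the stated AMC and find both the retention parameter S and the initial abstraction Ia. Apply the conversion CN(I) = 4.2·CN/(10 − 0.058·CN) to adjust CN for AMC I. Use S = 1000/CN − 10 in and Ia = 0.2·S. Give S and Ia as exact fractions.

CN(I) from CN(II)=70: (4.2·70)/(10 − 0.058·70) = 4900/99 ≈ 49.495
Max retention: S = 1000/(4900/99) − 10 = 500/49 in (≈ 10.204 in)
Initial abstraction Ia = S/5 = (500/49)/5 = 100/49 ≈ 2.041 in

S = 500/49 in ≈ 10.204 in; Ia = 100/49 in ≈ 2.041 in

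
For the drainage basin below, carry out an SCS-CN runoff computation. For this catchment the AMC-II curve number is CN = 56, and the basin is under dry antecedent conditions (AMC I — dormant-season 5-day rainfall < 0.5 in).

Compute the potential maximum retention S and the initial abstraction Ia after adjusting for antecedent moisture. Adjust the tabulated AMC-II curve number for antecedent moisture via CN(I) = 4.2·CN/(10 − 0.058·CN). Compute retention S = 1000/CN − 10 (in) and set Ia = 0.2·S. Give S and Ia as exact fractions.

S = 2750/147 in ≈ 18.707 in; Ia = 550/147 in ≈ 3.741 in

Adjust CN=56 to AMC I: 4.2·56/(10 − 0.058·56) → (1176/5) ÷ (844/125) = 7350/211 ≈ 34.834
Max retention: S = 1000/(7350/211) − 10 = 2750/147 in (≈ 18.707 in)
Ia = 0.2·(2750/147) = 550/147 in ≈ 3.741 in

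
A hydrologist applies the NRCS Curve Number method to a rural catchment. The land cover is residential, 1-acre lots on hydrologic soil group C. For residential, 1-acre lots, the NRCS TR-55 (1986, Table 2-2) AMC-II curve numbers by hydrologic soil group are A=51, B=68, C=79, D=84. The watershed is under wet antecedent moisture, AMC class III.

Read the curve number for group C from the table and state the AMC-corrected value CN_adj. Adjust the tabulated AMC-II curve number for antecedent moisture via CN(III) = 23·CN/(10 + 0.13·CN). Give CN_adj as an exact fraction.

NRCS table: residential, 1-acre lots, soil group C → CN(II) = 79
Wet (AMC III): CN(III) = 23·79/(10 + 0.13·79) = 1817/(2027/100) = 181700/2027 ≈ 89.640

CN_adj = 181700/2027 ≈ 89.640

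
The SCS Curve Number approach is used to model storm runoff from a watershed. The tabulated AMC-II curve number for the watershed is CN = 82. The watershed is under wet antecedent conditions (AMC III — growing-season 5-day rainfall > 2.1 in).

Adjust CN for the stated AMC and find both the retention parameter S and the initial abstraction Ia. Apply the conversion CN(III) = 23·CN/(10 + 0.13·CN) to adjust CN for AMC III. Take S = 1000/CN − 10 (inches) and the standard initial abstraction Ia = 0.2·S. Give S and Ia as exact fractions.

Adjust CN=82 to AMC III: 23·82/(10 + 0.13·82) → 1886 ÷ (1033/50) = 94300/1033 ≈ 91.288
Retention S: 1000/CN − 10 with CN=91.288 → S = 900/943 ≈ 0.954 in
Initial abstraction Ia = S/5 = (900/943)/5 = 180/943 ≈ 0.191 in

S = 900/943 in ≈ 0.954 in; Ia = 180/943 in ≈ 0.191 in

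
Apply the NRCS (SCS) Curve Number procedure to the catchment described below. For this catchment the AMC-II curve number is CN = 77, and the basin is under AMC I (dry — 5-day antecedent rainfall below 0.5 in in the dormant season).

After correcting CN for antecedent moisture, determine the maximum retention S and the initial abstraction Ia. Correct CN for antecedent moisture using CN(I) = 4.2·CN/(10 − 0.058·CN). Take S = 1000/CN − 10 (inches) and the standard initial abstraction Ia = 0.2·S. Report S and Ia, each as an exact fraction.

S = 11500/1617 in ≈ 7.112 in; Ia = 2300/1617 in ≈ 1.422 in

CN(I) from CN(II)=77: (4.2·77)/(10 − 0.058·77) = 161700/2767 ≈ 58.439
Max retention: S = 1000/(161700/2767) − 10 = 11500/1617 in (≈ 7.112 in)
Ia = 0.2·(11500/1617) = 2300/1617 in ≈ 1.422 in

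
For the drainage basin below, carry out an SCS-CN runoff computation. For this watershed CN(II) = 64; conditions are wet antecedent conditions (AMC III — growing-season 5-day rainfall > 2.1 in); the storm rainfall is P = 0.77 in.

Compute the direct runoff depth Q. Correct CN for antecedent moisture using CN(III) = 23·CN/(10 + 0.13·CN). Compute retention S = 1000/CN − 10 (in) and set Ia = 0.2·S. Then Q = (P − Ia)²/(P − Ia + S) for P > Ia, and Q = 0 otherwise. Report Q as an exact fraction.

Adjust CN=64 to AMC III: 23·64/(10 + 0.13·64) → 1472 ÷ (458/25) = 18400/229 ≈ 80.349
S = 1000/(18400/229) − 10 = 225/92 in ≈ 2.446 in
Initial abstraction Ia = S/5 = (225/92)/5 = 45/92 ≈ 0.489 in
P − Ia = 0.770 − 0.489 = 323/1150 ≈ 0.281 in (> 0, runoff occurs)
Runoff Q = (P−Ia)²/(P−Ia+S) = (0.281)²/(0.281+2.446) = 104329/3605825 ≈ 0.029 in

Q = 104329/3605825 in ≈ 0.029 in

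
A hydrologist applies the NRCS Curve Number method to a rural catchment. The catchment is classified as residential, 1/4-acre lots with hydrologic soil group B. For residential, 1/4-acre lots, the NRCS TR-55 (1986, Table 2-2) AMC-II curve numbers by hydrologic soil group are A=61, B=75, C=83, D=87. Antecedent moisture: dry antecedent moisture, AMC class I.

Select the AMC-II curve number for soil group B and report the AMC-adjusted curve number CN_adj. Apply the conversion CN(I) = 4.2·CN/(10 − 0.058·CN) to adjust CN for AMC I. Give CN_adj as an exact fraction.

CN_adj = 6300/113 ≈ 55.752

NRCS table: residential, 1/4-acre lots, soil group B → CN(II) = 75
Dry (AMC I): CN(I) = 4.2·75/(10 − 0.058·75) = 315/(113/20) = 6300/113 ≈ 55.752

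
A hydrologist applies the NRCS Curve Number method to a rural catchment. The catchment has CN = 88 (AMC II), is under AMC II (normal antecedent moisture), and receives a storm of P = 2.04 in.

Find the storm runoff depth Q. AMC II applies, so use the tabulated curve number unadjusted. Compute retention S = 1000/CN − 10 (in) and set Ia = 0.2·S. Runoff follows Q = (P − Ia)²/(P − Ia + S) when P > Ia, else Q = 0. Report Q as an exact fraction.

Q = 78732/78925 in ≈ 0.998 in

AMC II — tabulated CN = 88 applies directly.
Max retention: S = 1000/88 − 10 = 15/11 in (≈ 1.364 in)
Ia = 0.2S: 0.2·1.364 = 0.273 in (exactly 3/11)
Excess rainfall: 2.040 − 0.273 = 1.767 in; P > Ia so Q > 0
Q = (486/275)²/((486/275) + 15/11) = (236196/75625)/(861/275) = 78732/78925 in ≈ 0.998 in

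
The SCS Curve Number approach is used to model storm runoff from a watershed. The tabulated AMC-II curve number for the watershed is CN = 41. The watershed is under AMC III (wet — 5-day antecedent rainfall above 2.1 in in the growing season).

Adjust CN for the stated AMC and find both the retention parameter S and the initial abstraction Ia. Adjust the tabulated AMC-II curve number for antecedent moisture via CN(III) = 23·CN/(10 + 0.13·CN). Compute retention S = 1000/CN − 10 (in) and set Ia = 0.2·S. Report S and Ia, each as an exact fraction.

S = 5900/943 in ≈ 6.257 in; Ia = 1180/943 in ≈ 1.251 in

Adjust CN=41 to AMC III: 23·41/(10 + 0.13·41) → 943 ÷ (1533/100) = 94300/1533 ≈ 61.513
Max retention: S = 1000/(94300/1533) − 10 = 5900/943 in (≈ 6.257 in)
Ia = 0.2S: 0.2·6.257 = 1.251 in (exactly 1180/943)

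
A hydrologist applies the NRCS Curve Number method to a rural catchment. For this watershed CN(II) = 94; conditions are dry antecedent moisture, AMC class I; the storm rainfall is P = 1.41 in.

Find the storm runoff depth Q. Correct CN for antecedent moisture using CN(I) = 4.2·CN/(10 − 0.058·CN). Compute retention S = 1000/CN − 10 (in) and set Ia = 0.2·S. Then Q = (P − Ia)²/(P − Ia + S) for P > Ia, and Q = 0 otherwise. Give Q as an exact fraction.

Adjust CN=94 to AMC I: 4.2·94/(10 − 0.058·94) → (1974/5) ÷ (1137/250) = 32900/379 ≈ 86.807
Max retention: S = 1000/(32900/379) − 10 = 500/329 in (≈ 1.520 in)
Ia = 0.2·(500/329) = 100/329 in ≈ 0.304 in
P − Ia = 1.410 − 0.304 = 36389/32900 ≈ 1.106 in (> 0, runoff occurs)
Q: (36389/32900)² ÷ (86389/32900) = 1324159321/2842198100 in (≈ 0.466 in)

Q = 1324159321/2842198100 in ≈ 0.466 in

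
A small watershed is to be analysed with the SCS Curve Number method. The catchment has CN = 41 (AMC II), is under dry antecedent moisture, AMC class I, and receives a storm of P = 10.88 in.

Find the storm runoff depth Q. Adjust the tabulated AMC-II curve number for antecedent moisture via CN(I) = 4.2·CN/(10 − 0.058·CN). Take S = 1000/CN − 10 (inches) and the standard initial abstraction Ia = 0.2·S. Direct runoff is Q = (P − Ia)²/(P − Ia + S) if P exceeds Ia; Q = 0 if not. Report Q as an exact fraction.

Dry (AMC I): CN(I) = 4.2·41/(10 − 0.058·41) = (861/5)/(3811/500) = 86100/3811 ≈ 22.592
S = 1000/(86100/3811) − 10 = 29500/861 in ≈ 34.262 in
Ia = 0.2S: 0.2·34.262 = 6.852 in (exactly 5900/861)
P − Ia = 10.880 − 6.852 = 86692/21525 ≈ 4.028 in (> 0, runoff occurs)
Q: (86692/21525)² ÷ (824192/21525) = 469718929/1108795800 in (≈ 0.424 in)

Q = 469718929/1108795800 in ≈ 0.424 in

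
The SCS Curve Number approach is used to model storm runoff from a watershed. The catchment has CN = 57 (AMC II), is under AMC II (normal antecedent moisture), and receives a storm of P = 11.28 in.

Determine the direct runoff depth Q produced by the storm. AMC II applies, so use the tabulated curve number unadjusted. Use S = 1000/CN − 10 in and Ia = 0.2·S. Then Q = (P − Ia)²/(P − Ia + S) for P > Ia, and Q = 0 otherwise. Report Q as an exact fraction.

CN(II) = 57; AMC II needs no correction.
Max retention: S = 1000/57 − 10 = 430/57 in (≈ 7.544 in)
Ia = 0.2·(430/57) = 86/57 in ≈ 1.509 in
P − Ia = 11.280 − 1.509 = 13924/1425 ≈ 9.771 in (> 0, runoff occurs)
Q = (13924/1425)²/((13924/1425) + 430/57) = (193877776/2030625)/(24674/1425) = 96938888/17580225 in ≈ 5.514 in

Q = 96938888/17580225 in ≈ 5.514 in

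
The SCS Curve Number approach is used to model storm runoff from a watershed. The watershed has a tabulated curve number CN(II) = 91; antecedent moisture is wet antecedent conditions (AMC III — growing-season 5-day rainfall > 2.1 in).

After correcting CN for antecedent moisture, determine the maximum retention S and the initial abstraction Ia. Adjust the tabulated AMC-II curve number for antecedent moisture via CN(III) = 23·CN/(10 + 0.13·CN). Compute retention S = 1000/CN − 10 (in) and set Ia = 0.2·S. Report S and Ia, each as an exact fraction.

CN(III) from CN(II)=91: (23·91)/(10 + 0.13·91) = 209300/2183 ≈ 95.877
Retention S: 1000/CN − 10 with CN=95.877 → S = 900/2093 ≈ 0.430 in
Ia = 0.2S: 0.2·0.430 = 0.086 in (exactly 180/2093)

S = 900/2093 in ≈ 0.430 in; Ia = 180/2093 in ≈ 0.086 in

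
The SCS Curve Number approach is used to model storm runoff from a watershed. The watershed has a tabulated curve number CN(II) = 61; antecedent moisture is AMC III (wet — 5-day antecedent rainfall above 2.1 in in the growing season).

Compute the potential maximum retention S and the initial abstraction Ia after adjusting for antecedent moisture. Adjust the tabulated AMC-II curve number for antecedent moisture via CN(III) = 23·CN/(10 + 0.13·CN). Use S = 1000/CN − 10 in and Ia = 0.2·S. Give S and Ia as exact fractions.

Adjust CN=61 to AMC III: 23·61/(10 + 0.13·61) → 1403 ÷ (1793/100) = 140300/1793 ≈ 78.249
Retention S: 1000/CN − 10 with CN=78.249 → S = 3900/1403 ≈ 2.780 in
Ia = 0.2·(3900/1403) = 780/1403 in ≈ 0.556 in

S = 3900/1403 in ≈ 2.780 in; Ia = 780/1403 in ≈ 0.556 in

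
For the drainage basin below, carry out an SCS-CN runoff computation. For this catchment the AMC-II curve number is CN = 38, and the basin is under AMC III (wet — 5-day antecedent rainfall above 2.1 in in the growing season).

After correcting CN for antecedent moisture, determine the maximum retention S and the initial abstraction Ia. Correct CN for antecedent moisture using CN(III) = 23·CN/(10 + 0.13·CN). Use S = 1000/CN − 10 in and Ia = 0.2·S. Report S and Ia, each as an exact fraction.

S = 3100/437 in ≈ 7.094 in; Ia = 620/437 in ≈ 1.419 in

CN(III) from CN(II)=38: (23·38)/(10 + 0.13·38) = 43700/747 ≈ 58.501
S = 1000/(43700/747) − 10 = 3100/437 in ≈ 7.094 in
Ia = 0.2·(3100/437) = 620/437 in ≈ 1.419 in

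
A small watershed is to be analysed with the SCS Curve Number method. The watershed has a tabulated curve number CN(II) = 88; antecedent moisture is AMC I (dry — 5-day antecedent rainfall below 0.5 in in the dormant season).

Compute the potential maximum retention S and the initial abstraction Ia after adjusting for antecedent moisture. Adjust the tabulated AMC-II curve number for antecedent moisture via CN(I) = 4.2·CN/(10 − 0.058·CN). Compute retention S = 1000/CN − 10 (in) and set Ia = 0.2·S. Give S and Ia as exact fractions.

S = 250/77 in ≈ 3.247 in; Ia = 50/77 in ≈ 0.649 in

Adjust CN=88 to AMC I: 4.2·88/(10 − 0.058·88) → (1848/5) ÷ (612/125) = 3850/51 ≈ 75.490
Retention S: 1000/CN − 10 with CN=75.490 → S = 250/77 ≈ 3.247 in
Ia = 0.2·(250/77) = 50/77 in ≈ 0.649 in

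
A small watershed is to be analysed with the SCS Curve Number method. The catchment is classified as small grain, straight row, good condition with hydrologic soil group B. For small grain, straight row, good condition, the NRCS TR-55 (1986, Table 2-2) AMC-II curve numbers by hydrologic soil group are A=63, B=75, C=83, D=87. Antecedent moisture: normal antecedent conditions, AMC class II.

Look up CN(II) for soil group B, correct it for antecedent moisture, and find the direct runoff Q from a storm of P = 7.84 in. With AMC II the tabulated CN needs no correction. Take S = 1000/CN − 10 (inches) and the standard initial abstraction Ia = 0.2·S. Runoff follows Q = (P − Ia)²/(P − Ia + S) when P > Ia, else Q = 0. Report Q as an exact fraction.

NRCS table: small grain, straight row, good condition, soil group B → CN(II) = 75
AMC II — tabulated CN = 75 applies directly.
S = 1000/75 − 10 = 10/3 in ≈ 3.333 in
Ia = 0.2S: 0.2·3.333 = 0.667 in (exactly 2/3)
Excess rainfall: 7.840 − 0.667 = 7.173 in; P > Ia so Q > 0
Q = (538/75)²/((538/75) + 10/3) = (289444/5625)/(788/75) = 72361/14775 in ≈ 4.898 in

Q = 72361/14775 in ≈ 4.898 in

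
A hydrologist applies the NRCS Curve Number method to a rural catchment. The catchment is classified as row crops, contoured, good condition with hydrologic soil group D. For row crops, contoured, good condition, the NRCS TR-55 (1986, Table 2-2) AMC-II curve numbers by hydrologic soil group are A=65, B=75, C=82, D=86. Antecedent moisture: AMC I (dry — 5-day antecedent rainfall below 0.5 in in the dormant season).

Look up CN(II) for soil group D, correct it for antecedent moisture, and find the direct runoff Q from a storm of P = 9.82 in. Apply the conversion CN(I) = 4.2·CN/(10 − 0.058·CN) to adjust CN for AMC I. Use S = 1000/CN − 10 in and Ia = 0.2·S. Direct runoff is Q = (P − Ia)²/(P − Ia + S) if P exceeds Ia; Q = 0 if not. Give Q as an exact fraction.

NRCS table: row crops, contoured, good condition, soil group D → CN(II) = 86
Adjust CN=86 to AMC I: 4.2·86/(10 − 0.058·86) → (1806/5) ÷ (1253/250) = 12900/179 ≈ 72.067
Max retention: S = 1000/(12900/179) − 10 = 500/129 in (≈ 3.876 in)
Ia = 0.2·(500/129) = 100/129 in ≈ 0.775 in
Excess rainfall: 9.820 − 0.775 = 9.045 in; P > Ia so Q > 0
Runoff Q = (P−Ia)²/(P−Ia+S) = (9.045)²/(9.045+3.876) = 3403438921/537536550 ≈ 6.332 in

Q = 3403438921/537536550 in ≈ 6.332 in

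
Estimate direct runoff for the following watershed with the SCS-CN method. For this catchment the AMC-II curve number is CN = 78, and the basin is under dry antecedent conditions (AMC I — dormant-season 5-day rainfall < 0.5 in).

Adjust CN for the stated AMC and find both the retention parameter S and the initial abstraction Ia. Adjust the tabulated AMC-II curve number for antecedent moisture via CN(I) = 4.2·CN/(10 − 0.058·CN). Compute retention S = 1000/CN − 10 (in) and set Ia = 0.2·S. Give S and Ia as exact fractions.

Adjust CN=78 to AMC I: 4.2·78/(10 − 0.058·78) → (1638/5) ÷ (1369/250) = 81900/1369 ≈ 59.825
S = 1000/(81900/1369) − 10 = 5500/819 in ≈ 6.716 in
Ia = 0.2·(5500/819) = 1100/819 in ≈ 1.343 in

S = 5500/819 in ≈ 6.716 in; Ia = 1100/819 in ≈ 1.343 in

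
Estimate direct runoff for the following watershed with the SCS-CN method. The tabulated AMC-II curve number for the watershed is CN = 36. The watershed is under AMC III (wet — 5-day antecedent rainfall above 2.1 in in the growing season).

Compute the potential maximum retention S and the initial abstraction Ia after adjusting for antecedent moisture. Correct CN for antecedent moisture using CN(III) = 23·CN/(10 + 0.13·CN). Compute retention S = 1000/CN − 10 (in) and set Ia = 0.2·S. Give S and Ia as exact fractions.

CN(III) from CN(II)=36: (23·36)/(10 + 0.13·36) = 20700/367 ≈ 56.403
Retention S: 1000/CN − 10 with CN=56.403 → S = 1600/207 ≈ 7.729 in
Initial abstraction Ia = S/5 = (1600/207)/5 = 320/207 ≈ 1.546 in

S = 1600/207 in ≈ 7.729 in; Ia = 320/207 in ≈ 1.546 in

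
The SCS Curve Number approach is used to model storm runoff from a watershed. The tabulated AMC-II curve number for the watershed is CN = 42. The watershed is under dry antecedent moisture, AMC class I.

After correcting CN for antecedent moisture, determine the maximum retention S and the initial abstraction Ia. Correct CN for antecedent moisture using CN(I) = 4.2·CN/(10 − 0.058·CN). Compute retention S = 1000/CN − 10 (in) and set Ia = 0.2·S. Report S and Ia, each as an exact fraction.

Adjust CN=42 to AMC I: 4.2·42/(10 − 0.058·42) → (882/5) ÷ (1891/250) = 44100/1891 ≈ 23.321
S = 1000/(44100/1891) − 10 = 14500/441 in ≈ 32.880 in
Ia = 0.2S: 0.2·32.880 = 6.576 in (exactly 2900/441)

S = 14500/441 in ≈ 32.880 in; Ia = 2900/441 in ≈ 6.576 in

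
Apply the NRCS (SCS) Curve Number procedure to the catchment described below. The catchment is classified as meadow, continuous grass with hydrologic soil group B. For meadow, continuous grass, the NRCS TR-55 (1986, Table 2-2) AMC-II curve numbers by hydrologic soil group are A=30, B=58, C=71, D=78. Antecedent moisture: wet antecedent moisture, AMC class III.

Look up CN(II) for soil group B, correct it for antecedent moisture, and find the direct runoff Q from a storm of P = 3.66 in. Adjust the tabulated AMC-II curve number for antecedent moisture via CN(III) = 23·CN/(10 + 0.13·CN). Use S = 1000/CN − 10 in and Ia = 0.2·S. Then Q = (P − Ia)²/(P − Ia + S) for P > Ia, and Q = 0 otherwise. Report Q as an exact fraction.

Q = 3404441907/2290711450 in ≈ 1.486 in

NRCS table: meadow, continuous grass, soil group B → CN(II) = 58
Adjust CN=58 to AMC III: 23·58/(10 + 0.13·58) → 1334 ÷ (877/50) = 66700/877 ≈ 76.055
Max retention: S = 1000/(66700/877) − 10 = 2100/667 in (≈ 3.148 in)
Ia = 0.2·(2100/667) = 420/667 in ≈ 0.630 in
P − Ia = 3.660 − 0.630 = 101061/33350 ≈ 3.030 in (> 0, runoff occurs)
Q: (101061/33350)² ÷ (206061/33350) = 3404441907/2290711450 in (≈ 1.486 in)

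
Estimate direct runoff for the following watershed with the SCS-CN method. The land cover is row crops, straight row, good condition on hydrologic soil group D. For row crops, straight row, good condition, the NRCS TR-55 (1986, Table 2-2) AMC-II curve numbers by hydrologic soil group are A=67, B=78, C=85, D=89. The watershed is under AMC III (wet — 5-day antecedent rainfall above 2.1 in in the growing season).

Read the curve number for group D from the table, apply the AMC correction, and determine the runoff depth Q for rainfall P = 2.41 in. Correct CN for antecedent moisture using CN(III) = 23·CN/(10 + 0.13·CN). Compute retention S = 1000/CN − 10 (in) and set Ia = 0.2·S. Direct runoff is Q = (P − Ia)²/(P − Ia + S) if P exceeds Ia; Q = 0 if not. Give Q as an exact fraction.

NRCS table: row crops, straight row, good condition, soil group D → CN(II) = 89
Adjust CN=89 to AMC III: 23·89/(10 + 0.13·89) → 2047 ÷ (2157/100) = 204700/2157 ≈ 94.900
Max retention: S = 1000/(204700/2157) − 10 = 1100/2047 in (≈ 0.537 in)
Ia = 0.2·(1100/2047) = 220/2047 in ≈ 0.107 in
Excess rainfall: 2.410 − 0.107 = 2.303 in; P > Ia so Q > 0
Q = (471327/204700)²/((471327/204700) + 1100/2047) = (222149140929/41902090000)/(581327/204700) = 222149140929/118997636900 in ≈ 1.867 in

Q = 222149140929/118997636900 in ≈ 1.867 in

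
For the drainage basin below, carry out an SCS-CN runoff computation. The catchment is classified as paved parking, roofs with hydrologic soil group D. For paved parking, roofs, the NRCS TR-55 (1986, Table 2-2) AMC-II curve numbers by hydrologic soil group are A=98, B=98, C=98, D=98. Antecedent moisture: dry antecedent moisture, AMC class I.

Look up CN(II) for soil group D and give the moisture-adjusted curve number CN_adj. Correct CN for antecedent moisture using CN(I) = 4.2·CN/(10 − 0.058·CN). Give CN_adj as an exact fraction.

CN_adj = 102900/1079 ≈ 95.366

NRCS table: paved parking, roofs, soil group D → CN(II) = 98
Adjust CN=98 to AMC I: 4.2·98/(10 − 0.058·98) → (2058/5) ÷ (1079/250) = 102900/1079 ≈ 95.366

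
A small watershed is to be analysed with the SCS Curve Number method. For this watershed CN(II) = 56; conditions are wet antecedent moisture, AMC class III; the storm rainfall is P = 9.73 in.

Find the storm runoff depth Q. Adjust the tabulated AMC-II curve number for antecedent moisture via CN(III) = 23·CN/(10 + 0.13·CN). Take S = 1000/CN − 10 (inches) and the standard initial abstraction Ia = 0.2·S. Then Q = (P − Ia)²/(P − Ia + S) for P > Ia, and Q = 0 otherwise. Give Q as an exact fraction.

Q = 21214796409/3230513300 in ≈ 6.567 in

CN(III) from CN(II)=56: (23·56)/(10 + 0.13·56) = 4025/54 ≈ 74.537
Retention S: 1000/CN − 10 with CN=74.537 → S = 550/161 ≈ 3.416 in
Ia = 0.2S: 0.2·3.416 = 0.683 in (exactly 110/161)
Excess rainfall: 9.730 − 0.683 = 9.047 in; P > Ia so Q > 0
Runoff Q = (P−Ia)²/(P−Ia+S) = (9.047)²/(9.047+3.416) = 21214796409/3230513300 ≈ 6.567 in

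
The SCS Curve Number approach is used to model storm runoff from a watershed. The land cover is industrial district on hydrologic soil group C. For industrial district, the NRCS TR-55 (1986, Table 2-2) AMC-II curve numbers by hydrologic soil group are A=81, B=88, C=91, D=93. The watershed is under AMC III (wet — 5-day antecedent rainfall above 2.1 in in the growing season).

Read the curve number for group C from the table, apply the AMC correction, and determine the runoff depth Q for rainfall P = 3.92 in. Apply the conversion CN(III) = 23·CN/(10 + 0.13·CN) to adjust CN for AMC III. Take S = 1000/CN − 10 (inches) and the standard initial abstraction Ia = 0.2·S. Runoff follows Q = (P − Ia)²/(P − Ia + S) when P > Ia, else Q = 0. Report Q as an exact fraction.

Q = 20122988498/5837220025 in ≈ 3.447 in

NRCS table: industrial district, soil group C → CN(II) = 91
CN(III) from CN(II)=91: (23·91)/(10 + 0.13·91) = 209300/2183 ≈ 95.877
Retention S: 1000/CN − 10 with CN=95.877 → S = 900/2093 ≈ 0.430 in
Ia = 0.2·(900/2093) = 180/2093 in ≈ 0.086 in
Excess rainfall: 3.920 − 0.086 = 3.834 in; P > Ia so Q > 0
Q: (200614/52325)² ÷ (223114/52325) = 20122988498/5837220025 in (≈ 3.447 in)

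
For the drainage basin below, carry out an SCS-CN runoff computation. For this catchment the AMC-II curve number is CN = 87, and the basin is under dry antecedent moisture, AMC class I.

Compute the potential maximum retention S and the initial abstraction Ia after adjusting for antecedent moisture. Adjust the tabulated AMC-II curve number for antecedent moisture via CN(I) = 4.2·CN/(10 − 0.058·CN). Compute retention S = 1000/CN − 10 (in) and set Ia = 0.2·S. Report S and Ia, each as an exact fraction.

Dry (AMC I): CN(I) = 4.2·87/(10 − 0.058·87) = (1827/5)/(2477/500) = 182700/2477 ≈ 73.759
Max retention: S = 1000/(182700/2477) − 10 = 6500/1827 in (≈ 3.558 in)
Initial abstraction Ia = S/5 = (6500/1827)/5 = 1300/1827 ≈ 0.712 in

S = 6500/1827 in ≈ 3.558 in; Ia = 1300/1827 in ≈ 0.712 in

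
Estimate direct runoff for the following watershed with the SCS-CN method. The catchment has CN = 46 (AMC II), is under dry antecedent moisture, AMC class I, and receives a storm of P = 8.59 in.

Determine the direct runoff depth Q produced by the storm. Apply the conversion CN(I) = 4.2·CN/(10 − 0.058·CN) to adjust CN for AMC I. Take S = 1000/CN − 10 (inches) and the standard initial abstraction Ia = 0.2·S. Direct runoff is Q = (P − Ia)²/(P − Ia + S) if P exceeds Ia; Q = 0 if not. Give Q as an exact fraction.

Q = 2332793401/8022613900 in ≈ 0.291 in

Dry (AMC I): CN(I) = 4.2·46/(10 − 0.058·46) = (966/5)/(1833/250) = 16100/611 ≈ 26.350
Max retention: S = 1000/(16100/611) − 10 = 4500/161 in (≈ 27.950 in)
Ia = 0.2·(4500/161) = 900/161 in ≈ 5.590 in
Excess rainfall: 8.590 − 5.590 = 3.000 in; P > Ia so Q > 0
Runoff Q = (P−Ia)²/(P−Ia+S) = (3.000)²/(3.000+27.950) = 2332793401/8022613900 ≈ 0.291 in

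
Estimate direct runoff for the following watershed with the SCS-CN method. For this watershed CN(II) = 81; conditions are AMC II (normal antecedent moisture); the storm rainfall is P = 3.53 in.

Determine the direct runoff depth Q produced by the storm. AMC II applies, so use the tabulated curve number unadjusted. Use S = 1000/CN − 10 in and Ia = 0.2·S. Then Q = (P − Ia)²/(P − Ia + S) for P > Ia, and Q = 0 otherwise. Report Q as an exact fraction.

CN(II) = 81; AMC II needs no correction.
Retention S: 1000/CN − 10 with CN=81.000 → S = 190/81 ≈ 2.346 in
Initial abstraction Ia = S/5 = (190/81)/5 = 38/81 ≈ 0.469 in
Excess rainfall: 3.530 − 0.469 = 3.061 in; P > Ia so Q > 0
Runoff Q = (P−Ia)²/(P−Ia+S) = (3.061)²/(3.061+2.346) = 614692849/354723300 ≈ 1.733 in

Q = 614692849/354723300 in ≈ 1.733 in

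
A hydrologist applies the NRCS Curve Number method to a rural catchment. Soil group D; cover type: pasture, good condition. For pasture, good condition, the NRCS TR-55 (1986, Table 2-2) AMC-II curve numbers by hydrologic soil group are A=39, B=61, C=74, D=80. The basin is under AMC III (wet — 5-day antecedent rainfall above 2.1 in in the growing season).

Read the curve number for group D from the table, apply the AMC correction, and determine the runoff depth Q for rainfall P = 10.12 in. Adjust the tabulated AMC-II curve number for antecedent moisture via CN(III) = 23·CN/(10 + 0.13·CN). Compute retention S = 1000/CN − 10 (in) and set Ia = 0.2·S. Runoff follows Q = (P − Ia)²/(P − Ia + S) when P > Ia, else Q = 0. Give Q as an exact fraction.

Q = 32421636/3633425 in ≈ 8.923 in

NRCS table: pasture, good condition, soil group D → CN(II) = 80
Wet (AMC III): CN(III) = 23·80/(10 + 0.13·80) = 1840/(102/5) = 4600/51 ≈ 90.196
Max retention: S = 1000/(4600/51) − 10 = 25/23 in (≈ 1.087 in)
Ia = 0.2S: 0.2·1.087 = 0.217 in (exactly 5/23)
P − Ia = 10.120 − 0.217 = 5694/575 ≈ 9.903 in (> 0, runoff occurs)
Q: (5694/575)² ÷ (6319/575) = 32421636/3633425 in (≈ 8.923 in)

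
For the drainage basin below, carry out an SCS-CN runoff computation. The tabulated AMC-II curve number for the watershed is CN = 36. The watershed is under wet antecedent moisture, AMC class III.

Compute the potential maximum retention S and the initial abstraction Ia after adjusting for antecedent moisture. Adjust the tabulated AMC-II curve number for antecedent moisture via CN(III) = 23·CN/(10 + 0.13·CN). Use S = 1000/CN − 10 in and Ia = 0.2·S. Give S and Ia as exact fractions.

CN(III) from CN(II)=36: (23·36)/(10 + 0.13·36) = 20700/367 ≈ 56.403
Max retention: S = 1000/(20700/367) − 10 = 1600/207 in (≈ 7.729 in)
Initial abstraction Ia = S/5 = (1600/207)/5 = 320/207 ≈ 1.546 in

S = 1600/207 in ≈ 7.729 in; Ia = 320/207 in ≈ 1.546 in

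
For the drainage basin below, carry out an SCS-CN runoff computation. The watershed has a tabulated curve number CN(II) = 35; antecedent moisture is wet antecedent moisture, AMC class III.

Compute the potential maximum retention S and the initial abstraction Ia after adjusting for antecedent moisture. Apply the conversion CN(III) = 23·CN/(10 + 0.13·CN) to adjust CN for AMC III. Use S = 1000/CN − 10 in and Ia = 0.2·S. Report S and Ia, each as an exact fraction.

S = 1300/161 in ≈ 8.075 in; Ia = 260/161 in ≈ 1.615 in

CN(III) from CN(II)=35: (23·35)/(10 + 0.13·35) = 16100/291 ≈ 55.326
S = 1000/(16100/291) − 10 = 1300/161 in ≈ 8.075 in
Initial abstraction Ia = S/5 = (1300/161)/5 = 260/161 ≈ 1.615 in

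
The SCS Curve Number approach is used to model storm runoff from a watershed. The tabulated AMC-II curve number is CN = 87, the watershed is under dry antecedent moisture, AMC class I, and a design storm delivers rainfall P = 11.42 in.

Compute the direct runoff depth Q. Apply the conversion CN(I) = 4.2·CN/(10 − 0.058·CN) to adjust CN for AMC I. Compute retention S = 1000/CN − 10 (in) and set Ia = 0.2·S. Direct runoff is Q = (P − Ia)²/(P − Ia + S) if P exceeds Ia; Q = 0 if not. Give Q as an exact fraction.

CN(I) from CN(II)=87: (4.2·87)/(10 − 0.058·87) = 182700/2477 ≈ 73.759
Max retention: S = 1000/(182700/2477) − 10 = 6500/1827 in (≈ 3.558 in)
Initial abstraction Ia = S/5 = (6500/1827)/5 = 1300/1827 ≈ 0.712 in
Since P=11.420 > Ia=0.712: effective rainfall P−Ia = 978217/91350 in
Runoff Q = (P−Ia)²/(P−Ia+S) = (10.708)²/(10.708+3.558) = 956908499089/119048872950 ≈ 8.038 in

Q = 956908499089/119048872950 in ≈ 8.038 in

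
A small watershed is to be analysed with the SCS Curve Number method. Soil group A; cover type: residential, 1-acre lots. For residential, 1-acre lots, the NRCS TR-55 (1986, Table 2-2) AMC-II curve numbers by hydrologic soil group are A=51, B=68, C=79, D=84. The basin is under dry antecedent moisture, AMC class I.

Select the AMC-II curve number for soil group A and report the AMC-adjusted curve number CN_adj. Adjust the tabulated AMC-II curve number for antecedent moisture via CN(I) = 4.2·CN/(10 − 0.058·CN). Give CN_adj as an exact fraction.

CN_adj = 15300/503 ≈ 30.417

NRCS table: residential, 1-acre lots, soil group A → CN(II) = 51
Adjust CN=51 to AMC I: 4.2·51/(10 − 0.058·51) → (1071/5) ÷ (3521/500) = 15300/503 ≈ 30.417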